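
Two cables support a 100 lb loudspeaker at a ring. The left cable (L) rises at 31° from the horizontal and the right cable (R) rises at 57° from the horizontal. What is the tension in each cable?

T_L = 54.50 lb, T_R = 85.77 lb

ΣF_x = 0: −T_L·cos31° + T_R·cos57° = 0 → T_R = 1.57383·T_L.
ΣF_y = 0: T_L·sin31° + T_R·sin57° = 100.
Substitute: T_L·(0.515038 + 1.57383·0.838671) = 100 → T_L = 54.497 ≈ 54.50 lb.
Then T_R = 1.57383 × 54.497 = 85.77 lb.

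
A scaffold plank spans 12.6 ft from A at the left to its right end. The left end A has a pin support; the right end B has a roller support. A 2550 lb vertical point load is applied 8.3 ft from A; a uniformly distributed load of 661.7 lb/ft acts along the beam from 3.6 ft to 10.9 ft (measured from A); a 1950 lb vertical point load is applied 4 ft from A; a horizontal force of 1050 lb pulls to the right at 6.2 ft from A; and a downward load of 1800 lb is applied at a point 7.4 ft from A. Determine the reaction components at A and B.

A_x = -1050 lb, A_y = 4995 lb, B_y = 6135 lb

Resultant of the distributed load: 661.7 × 7.3 = 4830.41 lb at 7.25 ft from A.
Taking moments about A: B_y·12.6 − 2550·8.3 − (661.7·7.3)·7.25 − 1950·4 − 1800·7.4 = 0 → B_y = 77305.4725/12.6 = 6135.35 ≈ 6135 lb.
ΣF_y = 0: A_y + 6135.35 − 2550 − 661.7·7.3 − 1950 − 1800 = 0 → A_y = 4995 lb.
ΣF_x = 0: A_x + 1050 = 0 → A_x = -1050 lb.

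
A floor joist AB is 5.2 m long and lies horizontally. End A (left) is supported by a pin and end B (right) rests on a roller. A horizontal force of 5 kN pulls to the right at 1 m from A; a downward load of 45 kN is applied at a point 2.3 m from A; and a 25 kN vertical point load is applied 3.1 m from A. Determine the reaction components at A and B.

ΣM about A: B_y·5.2 − 45·2.3 − 25·3.1 = 0 → B_y = 181/5.2 = 34.8077 ≈ 34.81 kN.
ΣF_y = 0: A_y + 34.8077 − 45 − 25 = 0 → A_y = 35.19 kN.
ΣF_x = 0: A_x + 5 = 0 → A_x = -5.000 kN.

A_x = -5.000 kN, A_y = 35.19 kN, B_y = 34.81 kN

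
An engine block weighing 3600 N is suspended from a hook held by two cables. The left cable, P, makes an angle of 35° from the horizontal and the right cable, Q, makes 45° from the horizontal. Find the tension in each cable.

T_P = 2585 N, T_Q = 2994 N

ΣF_x = 0: −T_P·cos35° + T_Q·cos45° = 0 → T_Q = 1.15846·T_P.
ΣF_y = 0: T_P·sin35° + T_Q·sin45° = 3600.
Substitute: T_P·(0.573576 + 1.15846·0.707107) = 3600 → T_P = 2584.85 ≈ 2585 N.
Then T_Q = 1.15846 × 2584.85 = 2994 N.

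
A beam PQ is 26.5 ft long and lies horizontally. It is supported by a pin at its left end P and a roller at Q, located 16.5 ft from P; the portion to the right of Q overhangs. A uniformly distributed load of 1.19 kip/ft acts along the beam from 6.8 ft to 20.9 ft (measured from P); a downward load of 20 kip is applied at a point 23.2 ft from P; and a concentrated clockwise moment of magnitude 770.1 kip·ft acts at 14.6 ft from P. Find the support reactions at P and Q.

P_x = 0, P_y = -52.10 kip, Q_y = 88.88 kip

Resultant of the distributed load: 1.19 × 14.1 = 16.779 kip at 13.85 ft from P.
Moments about P: Q_y·16.5 − (1.19·14.1)·13.85 − 20·23.2 − 770.1 = 0 → Q_y = 1466.48915/16.5 = 88.8781 ≈ 88.88 kip.
ΣF_y = 0: P_y + 88.8781 − 1.19·14.1 − 20 = 0 → P_y = -52.10 kip.
ΣF_x = 0: no horizontal applied forces, so P_x = 0.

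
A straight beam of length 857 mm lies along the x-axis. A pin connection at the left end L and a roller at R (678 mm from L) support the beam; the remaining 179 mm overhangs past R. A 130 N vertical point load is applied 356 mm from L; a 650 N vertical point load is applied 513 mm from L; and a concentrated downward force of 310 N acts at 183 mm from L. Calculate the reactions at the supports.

L_x = 0, L_y = 446.3 N, R_y = 643.7 N

ΣM about L: R_y·678 − 130·356 − 650·513 − 310·183 = 0 → R_y = 436460/678 = 643.746 ≈ 643.7 N.
ΣF_y = 0: L_y + 643.746 − 130 − 650 − 310 = 0 → L_y = 446.3 N.
ΣF_x = 0: no horizontal applied forces, so L_x = 0.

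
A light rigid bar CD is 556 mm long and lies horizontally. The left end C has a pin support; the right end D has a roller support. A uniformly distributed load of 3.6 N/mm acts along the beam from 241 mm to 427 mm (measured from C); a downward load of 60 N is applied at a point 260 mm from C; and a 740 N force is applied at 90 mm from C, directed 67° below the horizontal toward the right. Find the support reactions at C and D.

C_x = -289.1 N, C_y = 870.2 N, D_y = 540.6 N

Resultant of the distributed load: 3.6 × 186 = 669.6 N at 334 mm from C.
Moments about C: D_y·556 − (3.6·186)·334 − 60·260 − 740·sin67°·90 = 0 → D_y = 300552/556 = 540.561 ≈ 540.6 N.
ΣF_y = 0: C_y + 540.561 − 3.6·186 − 60 − 740·sin67° = 0 → C_y = 870.2 N.
ΣF_x = 0: C_x + 740·cos67° = 0 → C_x = -289.1 N.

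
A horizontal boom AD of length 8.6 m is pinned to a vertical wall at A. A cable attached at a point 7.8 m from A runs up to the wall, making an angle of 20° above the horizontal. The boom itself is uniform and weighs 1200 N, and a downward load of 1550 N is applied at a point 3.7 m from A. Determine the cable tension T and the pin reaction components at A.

ΣM about A: T·sin20°·7.8 − 1200·4.3 − 1550·3.7 = 0 → T = 10895/(7.8·0.34202) = 4083.96 ≈ 4084 N.
ΣF_x = 0: A_x − T·cos20° = 0 → A_x = 4083.96 × 0.939693 = 3838 N.
ΣF_y = 0: A_y + T·sin20° − 1200 − 1550 = 0 → A_y = 2750 − 4083.96 × 0.34202 = 1353 N.

T = 4084 N, A_x = 3838 N, A_y = 1353 N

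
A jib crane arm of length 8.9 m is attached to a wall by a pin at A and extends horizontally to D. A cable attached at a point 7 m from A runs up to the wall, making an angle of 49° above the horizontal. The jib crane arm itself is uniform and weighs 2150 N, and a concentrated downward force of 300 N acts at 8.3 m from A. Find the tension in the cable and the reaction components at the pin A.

T = 2282 N, A_x = 1497 N, A_y = 727.5 N

ΣM about A: T·sin49°·7 − 2150·4.45 − 300·8.3 = 0 → T = 12057.5/(7·0.75471) = 2282.33 ≈ 2282 N.
ΣF_x = 0: A_x − T·cos49° = 0 → A_x = 2282.33 × 0.656059 = 1497 N.
ΣF_y = 0: A_y + T·sin49° − 2150 − 300 = 0 → A_y = 2450 − 2282.33 × 0.75471 = 727.5 N.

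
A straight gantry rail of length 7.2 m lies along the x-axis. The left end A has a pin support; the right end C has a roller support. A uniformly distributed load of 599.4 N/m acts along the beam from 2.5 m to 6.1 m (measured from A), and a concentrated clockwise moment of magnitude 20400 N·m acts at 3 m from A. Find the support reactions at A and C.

Resultant of the distributed load: 599.4 × 3.6 = 2157.84 N at 4.3 m from A.
ΣM about A: C_y·7.2 − (599.4·3.6)·4.3 − 20400 = 0 → C_y = 29678.712/7.2 = 4122.04 ≈ 4122 N.
ΣF_y = 0: A_y + 4122.04 − 599.4·3.6 = 0 → A_y = -1964 N.
ΣF_x = 0: no horizontal applied forces, so A_x = 0.

A_x = 0, A_y = -1964 N, C_y = 4122 N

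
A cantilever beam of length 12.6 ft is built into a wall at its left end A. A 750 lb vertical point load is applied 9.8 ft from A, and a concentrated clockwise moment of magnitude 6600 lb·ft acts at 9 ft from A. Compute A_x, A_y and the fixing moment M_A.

A_x = 0, A_y = 750.0 lb, M_A = 13950 lb·ft

ΣF_x = 0: A_x = 0.
ΣF_y = 0: A_y − 750 = 0 → A_y = 750.0 lb.
ΣM about A: M_A − 750·9.8 − 6600 = 0 → M_A = 13950 lb·ft.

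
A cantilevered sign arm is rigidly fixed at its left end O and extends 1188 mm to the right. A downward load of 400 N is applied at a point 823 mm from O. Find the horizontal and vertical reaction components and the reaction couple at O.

ΣF_x = 0: O_x = 0.
ΣF_y = 0: O_y − 400 = 0 → O_y = 400.0 N.
ΣM about O: M_O − 400·823 = 0 → M_O = 329200 N·mm.

O_x = 0, O_y = 400.0 N, M_O = 329200 N·mm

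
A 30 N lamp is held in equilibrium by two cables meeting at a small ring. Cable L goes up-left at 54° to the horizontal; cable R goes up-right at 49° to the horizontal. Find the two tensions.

ΣF_x = 0: −T_L·cos54° + T_R·cos49° = 0 → T_R = 0.895933·T_L.
ΣF_y = 0: T_L·sin54° + T_R·sin49° = 30.
Substitute: T_L·(0.809017 + 0.895933·0.75471) = 30 → T_L = 20.1995 ≈ 20.20 N.
Then T_R = 0.895933 × 20.1995 = 18.10 N.

T_L = 20.20 N, T_R = 18.10 N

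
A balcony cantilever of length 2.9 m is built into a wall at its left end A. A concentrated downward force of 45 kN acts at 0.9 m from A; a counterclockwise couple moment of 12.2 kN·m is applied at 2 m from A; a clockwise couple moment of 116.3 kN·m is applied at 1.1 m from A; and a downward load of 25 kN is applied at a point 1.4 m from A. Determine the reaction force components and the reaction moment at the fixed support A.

ΣF_x = 0: A_x = 0.
ΣF_y = 0: A_y − 45 − 25 = 0 → A_y = 70.00 kN.
ΣM about A: M_A − 45·0.9 + 12.2 − 116.3 − 25·1.4 = 0 → M_A = 179.6 kN·m.

A_x = 0, A_y = 70.00 kN, M_A = 179.6 kN·m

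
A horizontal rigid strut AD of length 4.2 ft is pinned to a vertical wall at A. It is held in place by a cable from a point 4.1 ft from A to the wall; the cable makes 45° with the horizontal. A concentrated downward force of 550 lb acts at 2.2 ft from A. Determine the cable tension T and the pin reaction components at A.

ΣM about A: T·sin45°·4.1 − 550·2.2 = 0 → T = 1210/(4.1·0.707107) = 417.365 ≈ 417.4 lb.
ΣF_x = 0: A_x − T·cos45° = 0 → A_x = 417.365 × 0.707107 = 295.1 lb.
ΣF_y = 0: A_y + T·sin45° − 550 = 0 → A_y = 550 − 417.365 × 0.707107 = 254.9 lb.

T = 417.4 lb, A_x = 295.1 lb, A_y = 254.9 lb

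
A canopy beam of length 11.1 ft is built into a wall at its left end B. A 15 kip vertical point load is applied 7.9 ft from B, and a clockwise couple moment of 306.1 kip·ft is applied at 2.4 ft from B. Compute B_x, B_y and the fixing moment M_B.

ΣF_x = 0: B_x = 0.
ΣF_y = 0: B_y − 15 = 0 → B_y = 15.00 kip.
ΣM about B: M_B − 15·7.9 − 306.1 = 0 → M_B = 424.6 kip·ft.

B_x = 0, B_y = 15.00 kip, M_B = 424.6 kip·ft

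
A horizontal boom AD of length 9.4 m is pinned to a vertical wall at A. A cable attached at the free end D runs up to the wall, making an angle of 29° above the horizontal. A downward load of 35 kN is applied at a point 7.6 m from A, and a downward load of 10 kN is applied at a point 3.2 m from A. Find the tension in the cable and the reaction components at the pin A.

T = 65.39 kN, A_x = 57.19 kN, A_y = 13.30 kN

ΣM about A: T·sin29°·9.4 − 35·7.6 − 10·3.2 = 0 → T = 298/(9.4·0.48481) = 65.3908 ≈ 65.39 kN.
ΣF_x = 0: A_x − T·cos29° = 0 → A_x = 65.3908 × 0.87462 = 57.19 kN.
ΣF_y = 0: A_y + T·sin29° − 35 − 10 = 0 → A_y = 45 − 65.3908 × 0.48481 = 13.30 kN.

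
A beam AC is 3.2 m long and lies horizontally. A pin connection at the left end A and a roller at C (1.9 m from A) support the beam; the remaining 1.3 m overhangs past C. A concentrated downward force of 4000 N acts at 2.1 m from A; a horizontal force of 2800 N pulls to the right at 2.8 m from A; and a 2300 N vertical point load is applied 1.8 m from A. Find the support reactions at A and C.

Moments about A: C_y·1.9 − 4000·2.1 − 2300·1.8 = 0 → C_y = 12540/1.9 = 6600 N.
ΣF_y = 0: A_y + 6600 − 4000 − 2300 = 0 → A_y = -300.0 N.
ΣF_x = 0: A_x + 2800 = 0 → A_x = -2800 N.

A_x = -2800 N, A_y = -300.0 N, C_y = 6600 N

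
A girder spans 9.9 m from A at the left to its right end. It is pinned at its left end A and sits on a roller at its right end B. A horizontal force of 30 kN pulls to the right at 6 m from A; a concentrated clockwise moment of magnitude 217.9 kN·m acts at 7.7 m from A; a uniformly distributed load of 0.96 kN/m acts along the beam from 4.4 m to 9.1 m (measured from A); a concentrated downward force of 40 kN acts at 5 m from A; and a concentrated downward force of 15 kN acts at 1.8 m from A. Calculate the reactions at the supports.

A_x = -30.00 kN, A_y = 11.50 kN, B_y = 48.02 kN

Resultant of the distributed load: 0.96 × 4.7 = 4.512 kN at 6.75 m from A.
Moments about A: B_y·9.9 − 217.9 − (0.96·4.7)·6.75 − 40·5 − 15·1.8 = 0 → B_y = 475.356/9.9 = 48.0158 ≈ 48.02 kN.
ΣF_y = 0: A_y + 48.0158 − 0.96·4.7 − 40 − 15 = 0 → A_y = 11.50 kN.
ΣF_x = 0: A_x + 30 = 0 → A_x = -30.00 kN.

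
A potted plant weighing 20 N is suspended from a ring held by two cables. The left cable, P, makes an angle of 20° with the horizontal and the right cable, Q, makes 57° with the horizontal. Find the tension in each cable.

T_P = 11.18 N, T_Q = 19.29 N

ΣF_x = 0: −T_P·cos20° + T_Q·cos57° = 0 → T_Q = 1.72535·T_P.
ΣF_y = 0: T_P·sin20° + T_Q·sin57° = 20.
Substitute: T_P·(0.34202 + 1.72535·0.838671) = 20 → T_P = 11.1793 ≈ 11.18 N.
Then T_Q = 1.72535 × 11.1793 = 19.29 N.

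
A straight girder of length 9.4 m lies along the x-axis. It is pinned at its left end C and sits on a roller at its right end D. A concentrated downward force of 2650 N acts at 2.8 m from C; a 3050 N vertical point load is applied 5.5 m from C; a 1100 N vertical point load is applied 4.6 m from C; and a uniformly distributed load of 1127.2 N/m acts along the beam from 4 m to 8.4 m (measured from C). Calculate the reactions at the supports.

C_x = 0, C_y = 5376 N, D_y = 6384 N

Resultant of the distributed load: 1127.2 × 4.4 = 4959.68 N at 6.2 m from C.
ΣM about C: D_y·9.4 − 2650·2.8 − 3050·5.5 − 1100·4.6 − (1127.2·4.4)·6.2 = 0 → D_y = 60005.016/9.4 = 6383.51 ≈ 6384 N.
ΣF_y = 0: C_y + 6383.51 − 2650 − 3050 − 1100 − 1127.2·4.4 = 0 → C_y = 5376 N.
ΣF_x = 0: no horizontal applied forces, so C_x = 0.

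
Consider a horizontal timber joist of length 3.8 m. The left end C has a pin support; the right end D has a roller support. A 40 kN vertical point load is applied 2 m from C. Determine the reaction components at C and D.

ΣM about C: D_y·3.8 − 40·2 = 0 → D_y = 80/3.8 = 21.0526 ≈ 21.05 kN.
ΣF_y = 0: C_y + 21.0526 − 40 = 0 → C_y = 18.95 kN.
ΣF_x = 0: no horizontal applied forces, so C_x = 0.

C_x = 0, C_y = 18.95 kN, D_y = 21.05 kN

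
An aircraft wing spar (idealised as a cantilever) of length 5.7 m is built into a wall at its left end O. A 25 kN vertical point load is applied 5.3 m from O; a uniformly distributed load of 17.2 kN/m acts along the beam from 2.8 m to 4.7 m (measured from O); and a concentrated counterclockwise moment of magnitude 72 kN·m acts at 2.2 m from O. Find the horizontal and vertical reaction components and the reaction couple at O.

Resultant of the distributed load: 17.2 × 1.9 = 32.68 kN at 3.75 m from O.
ΣF_x = 0: O_x = 0.
ΣF_y = 0: O_y − 25 − 17.2·1.9 = 0 → O_y = 57.68 kN.
ΣM about O: M_O − 25·5.3 − (17.2·1.9)·3.75 + 72 = 0 → M_O = 183.1 kN·m.

O_x = 0, O_y = 57.68 kN, M_O = 183.1 kN·m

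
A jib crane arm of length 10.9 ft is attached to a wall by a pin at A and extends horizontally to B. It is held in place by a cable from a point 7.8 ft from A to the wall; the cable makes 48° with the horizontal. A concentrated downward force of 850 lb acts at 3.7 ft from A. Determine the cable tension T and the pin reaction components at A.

T = 542.6 lb, A_x = 363.0 lb, A_y = 446.8 lb

ΣM about A: T·sin48°·7.8 − 850·3.7 = 0 → T = 3145/(7.8·0.743145) = 542.566 ≈ 542.6 lb.
ΣF_x = 0: A_x − T·cos48° = 0 → A_x = 542.566 × 0.669131 = 363.0 lb.
ΣF_y = 0: A_y + T·sin48° − 850 = 0 → A_y = 850 − 542.566 × 0.743145 = 446.8 lb.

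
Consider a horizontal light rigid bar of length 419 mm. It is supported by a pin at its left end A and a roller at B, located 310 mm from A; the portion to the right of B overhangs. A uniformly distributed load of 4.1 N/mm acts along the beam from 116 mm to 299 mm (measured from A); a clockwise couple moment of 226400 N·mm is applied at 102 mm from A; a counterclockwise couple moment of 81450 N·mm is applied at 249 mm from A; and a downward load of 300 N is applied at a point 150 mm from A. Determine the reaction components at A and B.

A_x = 0, A_y = -64.66 N, B_y = 1115 N

Resultant of the distributed load: 4.1 × 183 = 750.3 N at 207.5 mm from A.
Moments about A: B_y·310 − (4.1·183)·207.5 − 226400 + 81450 − 300·150 = 0 → B_y = 345637.25/310 = 1114.96 ≈ 1115 N.
ΣF_y = 0: A_y + 1114.96 − 4.1·183 − 300 = 0 → A_y = -64.66 N.
ΣF_x = 0: no horizontal applied forces, so A_x = 0.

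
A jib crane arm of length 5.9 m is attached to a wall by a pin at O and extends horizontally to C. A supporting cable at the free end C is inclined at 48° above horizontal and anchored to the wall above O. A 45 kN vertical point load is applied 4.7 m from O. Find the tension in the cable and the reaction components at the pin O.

ΣM about O: T·sin48°·5.9 − 45·4.7 = 0 → T = 211.5/(5.9·0.743145) = 48.2375 ≈ 48.24 kN.
ΣF_x = 0: O_x − T·cos48° = 0 → O_x = 48.2375 × 0.669131 = 32.28 kN.
ΣF_y = 0: O_y + T·sin48° − 45 = 0 → O_y = 45 − 48.2375 × 0.743145 = 9.153 kN.

T = 48.24 kN, O_x = 32.28 kN, O_y = 9.153 kN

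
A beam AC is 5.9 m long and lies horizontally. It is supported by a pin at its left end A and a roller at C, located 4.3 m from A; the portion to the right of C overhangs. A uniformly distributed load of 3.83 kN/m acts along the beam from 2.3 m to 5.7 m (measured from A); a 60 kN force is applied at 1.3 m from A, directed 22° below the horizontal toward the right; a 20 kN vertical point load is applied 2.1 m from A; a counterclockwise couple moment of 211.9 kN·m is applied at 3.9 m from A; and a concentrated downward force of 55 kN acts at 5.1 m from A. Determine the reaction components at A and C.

A_x = -55.63 kN, A_y = 65.87 kN, C_y = 44.63 kN

Resultant of the distributed load: 3.83 × 3.4 = 13.022 kN at 4 m from A.
ΣM about A: C_y·4.3 − (3.83·3.4)·4 − 60·sin22°·1.3 − 20·2.1 + 211.9 − 55·5.1 = 0 → C_y = 191.907/4.3 = 44.6295 ≈ 44.63 kN.
ΣF_y = 0: A_y + 44.6295 − 3.83·3.4 − 60·sin22° − 20 − 55 = 0 → A_y = 65.87 kN.
ΣF_x = 0: A_x + 60·cos22° = 0 → A_x = -55.63 kN.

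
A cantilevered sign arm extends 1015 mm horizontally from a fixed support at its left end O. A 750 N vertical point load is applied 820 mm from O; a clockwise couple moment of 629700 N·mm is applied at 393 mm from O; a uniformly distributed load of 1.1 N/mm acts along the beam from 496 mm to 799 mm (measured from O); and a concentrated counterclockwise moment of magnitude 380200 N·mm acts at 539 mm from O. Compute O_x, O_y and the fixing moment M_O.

O_x = 0, O_y = 1083 N, M_O = 1080000 N·mm

Resultant of the distributed load: 1.1 × 303 = 333.3 N at 647.5 mm from O.
ΣF_x = 0: O_x = 0.
ΣF_y = 0: O_y − 750 − 1.1·303 = 0 → O_y = 1083 N.
ΣM about O: M_O − 750·820 − 629700 − (1.1·303)·647.5 + 380200 = 0 → M_O = 1080000 N·mm.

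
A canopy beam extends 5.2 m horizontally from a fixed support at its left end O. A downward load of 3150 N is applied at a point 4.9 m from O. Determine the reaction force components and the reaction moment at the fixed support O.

O_x = 0, O_y = 3150 N, M_O = 15440 N·m

ΣF_x = 0: O_x = 0.
ΣF_y = 0: O_y − 3150 = 0 → O_y = 3150 N.
ΣM about O: M_O − 3150·4.9 = 0 → M_O = 15440 N·m.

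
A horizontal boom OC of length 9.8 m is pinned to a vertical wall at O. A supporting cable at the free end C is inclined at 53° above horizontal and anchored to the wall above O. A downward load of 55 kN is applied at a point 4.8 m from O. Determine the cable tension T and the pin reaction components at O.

T = 33.73 kN, O_x = 20.30 kN, O_y = 28.06 kN

ΣM about O: T·sin53°·9.8 − 55·4.8 = 0 → T = 264/(9.8·0.798636) = 33.731 ≈ 33.73 kN.
ΣF_x = 0: O_x − T·cos53° = 0 → O_x = 33.731 × 0.601815 = 20.30 kN.
ΣF_y = 0: O_y + T·sin53° − 55 = 0 → O_y = 55 − 33.731 × 0.798636 = 28.06 kN.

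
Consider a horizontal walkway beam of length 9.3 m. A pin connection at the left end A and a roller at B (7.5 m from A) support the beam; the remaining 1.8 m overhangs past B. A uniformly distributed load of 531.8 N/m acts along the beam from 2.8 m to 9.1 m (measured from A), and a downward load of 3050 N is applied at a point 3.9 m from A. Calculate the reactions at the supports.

Resultant of the distributed load: 531.8 × 6.3 = 3350.34 N at 5.95 m from A.
ΣM about A: B_y·7.5 − (531.8·6.3)·5.95 − 3050·3.9 = 0 → B_y = 31829.523/7.5 = 4243.94 ≈ 4244 N.
ΣF_y = 0: A_y + 4243.94 − 531.8·6.3 − 3050 = 0 → A_y = 2156 N.
ΣF_x = 0: no horizontal applied forces, so A_x = 0.

A_x = 0, A_y = 2156 N, B_y = 4244 N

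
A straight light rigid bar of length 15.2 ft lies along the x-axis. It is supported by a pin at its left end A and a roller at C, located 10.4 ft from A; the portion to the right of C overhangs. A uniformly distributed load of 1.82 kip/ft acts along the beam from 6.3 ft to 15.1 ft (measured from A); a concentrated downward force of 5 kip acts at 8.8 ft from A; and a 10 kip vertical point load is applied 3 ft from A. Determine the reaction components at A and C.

Resultant of the distributed load: 1.82 × 8.8 = 16.016 kip at 10.7 ft from A.
Taking moments about A: C_y·10.4 − (1.82·8.8)·10.7 − 5·8.8 − 10·3 = 0 → C_y = 245.3712/10.4 = 23.5934 ≈ 23.59 kip.
ΣF_y = 0: A_y + 23.5934 − 1.82·8.8 − 5 − 10 = 0 → A_y = 7.423 kip.
ΣF_x = 0: no horizontal applied forces, so A_x = 0.

A_x = 0, A_y = 7.423 kip, C_y = 23.59 kip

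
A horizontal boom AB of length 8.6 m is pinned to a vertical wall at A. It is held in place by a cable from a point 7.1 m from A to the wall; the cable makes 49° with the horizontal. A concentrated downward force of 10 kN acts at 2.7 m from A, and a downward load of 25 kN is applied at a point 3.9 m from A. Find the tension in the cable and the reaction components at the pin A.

T = 23.23 kN, A_x = 15.24 kN, A_y = 17.46 kN

ΣM about A: T·sin49°·7.1 − 10·2.7 − 25·3.9 = 0 → T = 124.5/(7.1·0.75471) = 23.2344 ≈ 23.23 kN.
ΣF_x = 0: A_x − T·cos49° = 0 → A_x = 23.2344 × 0.656059 = 15.24 kN.
ΣF_y = 0: A_y + T·sin49° − 10 − 25 = 0 → A_y = 35 − 23.2344 × 0.75471 = 17.46 kN.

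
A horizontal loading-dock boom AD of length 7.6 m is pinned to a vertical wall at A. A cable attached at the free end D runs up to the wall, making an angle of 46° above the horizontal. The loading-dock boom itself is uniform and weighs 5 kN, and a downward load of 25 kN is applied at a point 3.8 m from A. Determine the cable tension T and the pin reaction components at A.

T = 20.85 kN, A_x = 14.49 kN, A_y = 15.00 kN

ΣM about A: T·sin46°·7.6 − 5·3.8 − 25·3.8 = 0 → T = 114/(7.6·0.71934) = 20.8524 ≈ 20.85 kN.
ΣF_x = 0: A_x − T·cos46° = 0 → A_x = 20.8524 × 0.694658 = 14.49 kN.
ΣF_y = 0: A_y + T·sin46° − 5 − 25 = 0 → A_y = 30 − 20.8524 × 0.71934 = 15.00 kN.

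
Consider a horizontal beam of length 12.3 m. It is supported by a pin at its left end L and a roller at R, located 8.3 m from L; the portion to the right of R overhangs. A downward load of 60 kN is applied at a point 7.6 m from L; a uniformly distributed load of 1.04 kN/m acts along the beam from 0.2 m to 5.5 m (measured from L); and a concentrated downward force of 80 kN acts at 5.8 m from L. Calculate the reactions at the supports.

Resultant of the distributed load: 1.04 × 5.3 = 5.512 kN at 2.85 m from L.
Moments about L: R_y·8.3 − 60·7.6 − (1.04·5.3)·2.85 − 80·5.8 = 0 → R_y = 935.7092/8.3 = 112.736 ≈ 112.7 kN.
ΣF_y = 0: L_y + 112.736 − 60 − 1.04·5.3 − 80 = 0 → L_y = 32.78 kN.
ΣF_x = 0: no horizontal applied forces, so L_x = 0.

L_x = 0, L_y = 32.78 kN, R_y = 112.7 kN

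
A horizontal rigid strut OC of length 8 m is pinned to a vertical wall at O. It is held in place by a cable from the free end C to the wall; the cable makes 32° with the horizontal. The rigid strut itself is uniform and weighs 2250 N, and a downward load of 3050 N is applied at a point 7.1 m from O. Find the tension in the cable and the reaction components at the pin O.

ΣM about O: T·sin32°·8 − 2250·4 − 3050·7.1 = 0 → T = 30655/(8·0.529919) = 7231.06 ≈ 7231 N.
ΣF_x = 0: O_x − T·cos32° = 0 → O_x = 7231.06 × 0.848048 = 6132 N.
ΣF_y = 0: O_y + T·sin32° − 2250 − 3050 = 0 → O_y = 5300 − 7231.06 × 0.529919 = 1468 N.

T = 7231 N, O_x = 6132 N, O_y = 1468 N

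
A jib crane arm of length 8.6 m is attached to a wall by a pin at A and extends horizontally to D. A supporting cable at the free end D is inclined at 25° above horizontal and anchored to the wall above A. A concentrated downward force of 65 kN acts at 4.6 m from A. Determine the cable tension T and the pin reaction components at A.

ΣM about A: T·sin25°·8.6 − 65·4.6 = 0 → T = 299/(8.6·0.422618) = 82.2668 ≈ 82.27 kN.
ΣF_x = 0: A_x − T·cos25° = 0 → A_x = 82.2668 × 0.906308 = 74.56 kN.
ΣF_y = 0: A_y + T·sin25° − 65 = 0 → A_y = 65 − 82.2668 × 0.422618 = 30.23 kN.

T = 82.27 kN, A_x = 74.56 kN, A_y = 30.23 kN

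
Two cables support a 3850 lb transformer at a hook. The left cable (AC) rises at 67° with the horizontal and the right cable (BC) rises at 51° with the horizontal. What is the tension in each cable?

T_AC = 2744 lb, T_BC = 1704 lb

ΣF_x = 0: −T_AC·cos67° + T_BC·cos51° = 0 → T_BC = 0.620878·T_AC.
ΣF_y = 0: T_AC·sin67° + T_BC·sin51° = 3850.
Substitute: T_AC·(0.920505 + 0.620878·0.777146) = 3850 → T_AC = 2744.08 ≈ 2744 lb.
Then T_BC = 0.620878 × 2744.08 = 1704 lb.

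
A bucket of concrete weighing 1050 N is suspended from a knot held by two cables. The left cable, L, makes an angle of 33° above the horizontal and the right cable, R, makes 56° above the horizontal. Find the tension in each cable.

T_L = 587.2 N, T_R = 880.7 N

ΣF_x = 0: −T_L·cos33° + T_R·cos56° = 0 → T_R = 1.49979·T_L.
ΣF_y = 0: T_L·sin33° + T_R·sin56° = 1050.
Substitute: T_L·(0.544639 + 1.49979·0.829038) = 1050 → T_L = 587.241 ≈ 587.2 N.
Then T_R = 1.49979 × 587.241 = 880.7 N.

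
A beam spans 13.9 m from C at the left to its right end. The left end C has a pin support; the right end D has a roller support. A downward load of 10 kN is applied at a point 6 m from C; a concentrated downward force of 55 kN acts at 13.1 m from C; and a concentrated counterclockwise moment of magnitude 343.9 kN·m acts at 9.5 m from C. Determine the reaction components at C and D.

ΣM about C: D_y·13.9 − 10·6 − 55·13.1 + 343.9 = 0 → D_y = 436.6/13.9 = 31.4101 ≈ 31.41 kN.
ΣF_y = 0: C_y + 31.4101 − 10 − 55 = 0 → C_y = 33.59 kN.
ΣF_x = 0: no horizontal applied forces, so C_x = 0.

C_x = 0, C_y = 33.59 kN, D_y = 31.41 kN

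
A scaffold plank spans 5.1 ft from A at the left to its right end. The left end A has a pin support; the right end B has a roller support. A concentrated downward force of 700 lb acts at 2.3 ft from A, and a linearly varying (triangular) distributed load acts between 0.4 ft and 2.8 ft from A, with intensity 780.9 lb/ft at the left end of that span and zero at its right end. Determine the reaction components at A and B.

A_x = 0, A_y = 1101 lb, B_y = 536.2 lb

Resultant of the triangular load: ½ × 780.9 × 2.4 = 937.08 lb, acting at 1.2 ft from A (one-third of the span from the peak).
Taking moments about A: B_y·5.1 − 700·2.3 − (½·780.9·2.4)·1.2 = 0 → B_y = 2734.496/5.1 = 536.176 ≈ 536.2 lb.
ΣF_y = 0: A_y + 536.176 − 700 − ½·780.9·2.4 = 0 → A_y = 1101 lb.
ΣF_x = 0: no horizontal applied forces, so A_x = 0.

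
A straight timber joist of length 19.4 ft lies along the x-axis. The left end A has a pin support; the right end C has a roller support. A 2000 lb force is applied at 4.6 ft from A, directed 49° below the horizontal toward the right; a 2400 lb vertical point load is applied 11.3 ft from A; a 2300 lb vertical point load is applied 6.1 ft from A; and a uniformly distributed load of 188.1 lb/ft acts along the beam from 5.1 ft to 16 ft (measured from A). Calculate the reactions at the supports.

A_x = -1312 lb, A_y = 4666 lb, C_y = 3594 lb

Resultant of the distributed load: 188.1 × 10.9 = 2050.29 lb at 10.55 ft from A.
Moments about A: C_y·19.4 − 2000·sin49°·4.6 − 2400·11.3 − 2300·6.1 − (188.1·10.9)·10.55 = 0 → C_y = 69723.9/19.4 = 3594.02 ≈ 3594 lb.
ΣF_y = 0: A_y + 3594.02 − 2000·sin49° − 2400 − 2300 − 188.1·10.9 = 0 → A_y = 4666 lb.
ΣF_x = 0: A_x + 2000·cos49° = 0 → A_x = -1312 lb.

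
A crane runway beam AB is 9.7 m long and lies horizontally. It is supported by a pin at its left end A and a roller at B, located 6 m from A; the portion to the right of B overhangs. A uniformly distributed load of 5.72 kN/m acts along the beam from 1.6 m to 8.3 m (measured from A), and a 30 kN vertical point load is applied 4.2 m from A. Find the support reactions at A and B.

Resultant of the distributed load: 5.72 × 6.7 = 38.324 kN at 4.95 m from A.
ΣM about A: B_y·6 − (5.72·6.7)·4.95 − 30·4.2 = 0 → B_y = 315.7038/6 = 52.6173 ≈ 52.62 kN.
ΣF_y = 0: A_y + 52.6173 − 5.72·6.7 − 30 = 0 → A_y = 15.71 kN.
ΣF_x = 0: no horizontal applied forces, so A_x = 0.

A_x = 0, A_y = 15.71 kN, B_y = 52.62 kN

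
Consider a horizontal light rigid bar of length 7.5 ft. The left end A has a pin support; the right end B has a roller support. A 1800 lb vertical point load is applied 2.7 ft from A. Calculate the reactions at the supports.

A_x = 0, A_y = 1152 lb, B_y = 648.0 lb

Taking moments about A: B_y·7.5 − 1800·2.7 = 0 → B_y = 4860/7.5 = 648.0 lb.
ΣF_y = 0: A_y + 648 − 1800 = 0 → A_y = 1152 lb.
ΣF_x = 0: no horizontal applied forces, so A_x = 0.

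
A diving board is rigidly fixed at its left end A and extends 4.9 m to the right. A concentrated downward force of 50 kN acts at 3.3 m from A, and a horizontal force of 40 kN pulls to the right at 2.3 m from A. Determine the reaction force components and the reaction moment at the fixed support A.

A_x = -40.00 kN, A_y = 50.00 kN, M_A = 165.0 kN·m

ΣF_x = 0: A_x + 40 = 0 → A_x = -40.00 kN.
ΣF_y = 0: A_y − 50 = 0 → A_y = 50.00 kN.
ΣM about A: M_A − 50·3.3 = 0 → M_A = 165.0 kN·m.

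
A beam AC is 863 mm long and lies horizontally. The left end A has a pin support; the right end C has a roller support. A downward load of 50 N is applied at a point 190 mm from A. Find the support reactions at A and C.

Moments about A: C_y·863 − 50·190 = 0 → C_y = 9500/863 = 11.0081 ≈ 11.01 N.
ΣF_y = 0: A_y + 11.0081 − 50 = 0 → A_y = 38.99 N.
ΣF_x = 0: no horizontal applied forces, so A_x = 0.

A_x = 0, A_y = 38.99 N, C_y = 11.01 N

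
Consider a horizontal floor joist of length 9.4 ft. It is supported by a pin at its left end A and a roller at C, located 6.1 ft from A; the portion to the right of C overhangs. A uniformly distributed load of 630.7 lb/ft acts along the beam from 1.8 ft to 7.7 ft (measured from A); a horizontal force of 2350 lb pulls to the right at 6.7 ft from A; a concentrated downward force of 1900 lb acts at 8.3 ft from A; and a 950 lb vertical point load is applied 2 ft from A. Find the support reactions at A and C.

Resultant of the distributed load: 630.7 × 5.9 = 3721.13 lb at 4.75 ft from A.
Taking moments about A: C_y·6.1 − (630.7·5.9)·4.75 − 1900·8.3 − 950·2 = 0 → C_y = 35345.3675/6.1 = 5794.32 ≈ 5794 lb.
ΣF_y = 0: A_y + 5794.32 − 630.7·5.9 − 1900 − 950 = 0 → A_y = 776.8 lb.
ΣF_x = 0: A_x + 2350 = 0 → A_x = -2350 lb.

A_x = -2350 lb, A_y = 776.8 lb, C_y = 5794 lb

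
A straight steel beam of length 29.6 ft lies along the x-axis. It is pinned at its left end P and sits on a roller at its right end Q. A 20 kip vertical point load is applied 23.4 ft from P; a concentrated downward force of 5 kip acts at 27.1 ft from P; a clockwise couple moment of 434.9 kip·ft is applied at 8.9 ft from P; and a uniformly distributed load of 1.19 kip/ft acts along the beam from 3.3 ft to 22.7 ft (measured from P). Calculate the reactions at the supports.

P_x = 0, P_y = 2.866 kip, Q_y = 45.22 kip

Resultant of the distributed load: 1.19 × 19.4 = 23.086 kip at 13 ft from P.
ΣM about P: Q_y·29.6 − 20·23.4 − 5·27.1 − 434.9 − (1.19·19.4)·13 = 0 → Q_y = 1338.518/29.6 = 45.2202 ≈ 45.22 kip.
ΣF_y = 0: P_y + 45.2202 − 20 − 5 − 1.19·19.4 = 0 → P_y = 2.866 kip.
ΣF_x = 0: no horizontal applied forces, so P_x = 0.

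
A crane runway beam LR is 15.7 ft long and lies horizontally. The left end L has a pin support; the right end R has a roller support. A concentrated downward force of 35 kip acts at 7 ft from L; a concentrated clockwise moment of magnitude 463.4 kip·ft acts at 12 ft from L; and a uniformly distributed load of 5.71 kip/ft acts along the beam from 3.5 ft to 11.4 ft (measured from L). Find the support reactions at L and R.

L_x = 0, L_y = 13.58 kip, R_y = 66.53 kip

Resultant of the distributed load: 5.71 × 7.9 = 45.109 kip at 7.45 ft from L.
ΣM about L: R_y·15.7 − 35·7 − 463.4 − (5.71·7.9)·7.45 = 0 → R_y = 1044.46205/15.7 = 66.5262 ≈ 66.53 kip.
ΣF_y = 0: L_y + 66.5262 − 35 − 5.71·7.9 = 0 → L_y = 13.58 kip.
ΣF_x = 0: no horizontal applied forces, so L_x = 0.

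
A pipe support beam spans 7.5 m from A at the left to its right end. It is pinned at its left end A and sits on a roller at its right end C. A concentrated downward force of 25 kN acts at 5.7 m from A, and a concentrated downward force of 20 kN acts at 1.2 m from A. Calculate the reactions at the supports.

ΣM about A: C_y·7.5 − 25·5.7 − 20·1.2 = 0 → C_y = 166.5/7.5 = 22.20 kN.
ΣF_y = 0: A_y + 22.2 − 25 − 20 = 0 → A_y = 22.80 kN.
ΣF_x = 0: no horizontal applied forces, so A_x = 0.

A_x = 0, A_y = 22.80 kN, C_y = 22.20 kN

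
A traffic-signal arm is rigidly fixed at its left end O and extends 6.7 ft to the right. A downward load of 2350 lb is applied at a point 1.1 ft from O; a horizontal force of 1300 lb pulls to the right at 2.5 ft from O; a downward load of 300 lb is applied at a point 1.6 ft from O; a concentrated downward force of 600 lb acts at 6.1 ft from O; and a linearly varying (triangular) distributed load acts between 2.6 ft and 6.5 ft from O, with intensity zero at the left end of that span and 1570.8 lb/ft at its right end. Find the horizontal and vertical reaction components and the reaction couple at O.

O_x = -1300 lb, O_y = 6313 lb, M_O = 22650 lb·ft

Resultant of the triangular load: ½ × 1570.8 × 3.9 = 3063.06 lb, acting at 5.2 ft from O (one-third of the span from the peak).
ΣF_x = 0: O_x + 1300 = 0 → O_x = -1300 lb.
ΣF_y = 0: O_y − 2350 − 300 − 600 − ½·1570.8·3.9 = 0 → O_y = 6313 lb.
ΣM about O: M_O − 2350·1.1 − 300·1.6 − 600·6.1 − (½·1570.8·3.9)·5.2 = 0 → M_O = 22650 lb·ft.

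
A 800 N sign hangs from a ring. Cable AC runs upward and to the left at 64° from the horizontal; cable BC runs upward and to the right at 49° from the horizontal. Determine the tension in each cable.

T_AC = 570.2 N, T_BC = 381.0 N

ΣF_x = 0: −T_AC·cos64° + T_BC·cos49° = 0 → T_BC = 0.668189·T_AC.
ΣF_y = 0: T_AC·sin64° + T_BC·sin49° = 800.
Substitute: T_AC·(0.898794 + 0.668189·0.75471) = 800 → T_AC = 570.173 ≈ 570.2 N.
Then T_BC = 0.668189 × 570.173 = 381.0 N.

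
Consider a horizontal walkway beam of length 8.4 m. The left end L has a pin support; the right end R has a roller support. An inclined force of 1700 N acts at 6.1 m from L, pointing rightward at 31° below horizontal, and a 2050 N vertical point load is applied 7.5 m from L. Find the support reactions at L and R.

Moments about L: R_y·8.4 − 1700·sin31°·6.1 − 2050·7.5 = 0 → R_y = 20715.9/8.4 = 2466.18 ≈ 2466 N.
ΣF_y = 0: L_y + 2466.18 − 1700·sin31° − 2050 = 0 → L_y = 459.4 N.
ΣF_x = 0: L_x + 1700·cos31° = 0 → L_x = -1457 N.

L_x = -1457 N, L_y = 459.4 N, R_y = 2466 N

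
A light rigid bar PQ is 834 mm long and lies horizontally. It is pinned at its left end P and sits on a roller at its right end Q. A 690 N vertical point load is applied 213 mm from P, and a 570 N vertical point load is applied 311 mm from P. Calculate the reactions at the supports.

P_x = 0, P_y = 871.2 N, Q_y = 388.8 N

Taking moments about P: Q_y·834 − 690·213 − 570·311 = 0 → Q_y = 324240/834 = 388.777 ≈ 388.8 N.
ΣF_y = 0: P_y + 388.777 − 690 − 570 = 0 → P_y = 871.2 N.
ΣF_x = 0: no horizontal applied forces, so P_x = 0.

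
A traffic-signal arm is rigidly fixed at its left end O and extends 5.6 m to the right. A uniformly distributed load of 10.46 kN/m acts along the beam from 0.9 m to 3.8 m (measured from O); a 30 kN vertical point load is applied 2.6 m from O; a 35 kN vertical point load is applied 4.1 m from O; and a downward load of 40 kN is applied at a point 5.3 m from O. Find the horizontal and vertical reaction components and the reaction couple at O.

Resultant of the distributed load: 10.46 × 2.9 = 30.334 kN at 2.35 m from O.
ΣF_x = 0: O_x = 0.
ΣF_y = 0: O_y − 10.46·2.9 − 30 − 35 − 40 = 0 → O_y = 135.3 kN.
ΣM about O: M_O − (10.46·2.9)·2.35 − 30·2.6 − 35·4.1 − 40·5.3 = 0 → M_O = 504.8 kN·m.

O_x = 0, O_y = 135.3 kN, M_O = 504.8 kN·m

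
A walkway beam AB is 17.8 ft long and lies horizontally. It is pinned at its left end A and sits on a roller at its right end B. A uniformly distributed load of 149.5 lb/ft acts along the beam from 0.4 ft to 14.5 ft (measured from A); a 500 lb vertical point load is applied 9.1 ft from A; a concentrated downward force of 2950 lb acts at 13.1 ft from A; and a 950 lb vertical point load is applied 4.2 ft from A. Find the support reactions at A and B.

A_x = 0, A_y = 2975 lb, B_y = 3533 lb

Resultant of the distributed load: 149.5 × 14.1 = 2107.95 lb at 7.45 ft from A.
ΣM about A: B_y·17.8 − (149.5·14.1)·7.45 − 500·9.1 − 2950·13.1 − 950·4.2 = 0 → B_y = 62889.2275/17.8 = 3533.1 ≈ 3533 lb.
ΣF_y = 0: A_y + 3533.1 − 149.5·14.1 − 500 − 2950 − 950 = 0 → A_y = 2975 lb.
ΣF_x = 0: no horizontal applied forces, so A_x = 0.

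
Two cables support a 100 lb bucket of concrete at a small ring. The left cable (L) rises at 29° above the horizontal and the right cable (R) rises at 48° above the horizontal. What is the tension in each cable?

ΣF_x = 0: −T_L·cos29° + T_R·cos48° = 0 → T_R = 1.3071·T_L.
ΣF_y = 0: T_L·sin29° + T_R·sin48° = 100.
Substitute: T_L·(0.48481 + 1.3071·0.743145) = 100 → T_L = 68.6731 ≈ 68.67 lb.
Then T_R = 1.3071 × 68.6731 = 89.76 lb.

T_L = 68.67 lb, T_R = 89.76 lb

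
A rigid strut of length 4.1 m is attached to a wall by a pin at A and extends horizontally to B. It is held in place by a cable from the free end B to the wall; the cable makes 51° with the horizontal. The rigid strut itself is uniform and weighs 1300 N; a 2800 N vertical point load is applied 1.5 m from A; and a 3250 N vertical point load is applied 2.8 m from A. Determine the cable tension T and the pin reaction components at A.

T = 5011 N, A_x = 3153 N, A_y = 3456 N

ΣM about A: T·sin51°·4.1 − 1300·2.05 − 2800·1.5 − 3250·2.8 = 0 → T = 15965/(4.1·0.777146) = 5010.52 ≈ 5011 N.
ΣF_x = 0: A_x − T·cos51° = 0 → A_x = 5010.52 × 0.62932 = 3153 N.
ΣF_y = 0: A_y + T·sin51° − 1300 − 2800 − 3250 = 0 → A_y = 7350 − 5010.52 × 0.777146 = 3456 N.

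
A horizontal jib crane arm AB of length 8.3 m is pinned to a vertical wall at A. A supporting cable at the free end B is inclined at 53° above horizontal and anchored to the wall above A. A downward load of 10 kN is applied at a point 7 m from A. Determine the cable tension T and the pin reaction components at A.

T = 10.56 kN, A_x = 6.355 kN, A_y = 1.566 kN

ΣM about A: T·sin53°·8.3 − 10·7 = 0 → T = 70/(8.3·0.798636) = 10.5602 ≈ 10.56 kN.
ΣF_x = 0: A_x − T·cos53° = 0 → A_x = 10.5602 × 0.601815 = 6.355 kN.
ΣF_y = 0: A_y + T·sin53° − 10 = 0 → A_y = 10 − 10.5602 × 0.798636 = 1.566 kN.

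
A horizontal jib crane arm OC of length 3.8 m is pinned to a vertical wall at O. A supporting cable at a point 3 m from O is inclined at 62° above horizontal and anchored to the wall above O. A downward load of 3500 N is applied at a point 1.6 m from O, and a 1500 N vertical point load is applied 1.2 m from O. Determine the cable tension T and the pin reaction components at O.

ΣM about O: T·sin62°·3 − 3500·1.6 − 1500·1.2 = 0 → T = 7400/(3·0.882948) = 2793.67 ≈ 2794 N.
ΣF_x = 0: O_x − T·cos62° = 0 → O_x = 2793.67 × 0.469472 = 1312 N.
ΣF_y = 0: O_y + T·sin62° − 3500 − 1500 = 0 → O_y = 5000 − 2793.67 × 0.882948 = 2533 N.

T = 2794 N, O_x = 1312 N, O_y = 2533 N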